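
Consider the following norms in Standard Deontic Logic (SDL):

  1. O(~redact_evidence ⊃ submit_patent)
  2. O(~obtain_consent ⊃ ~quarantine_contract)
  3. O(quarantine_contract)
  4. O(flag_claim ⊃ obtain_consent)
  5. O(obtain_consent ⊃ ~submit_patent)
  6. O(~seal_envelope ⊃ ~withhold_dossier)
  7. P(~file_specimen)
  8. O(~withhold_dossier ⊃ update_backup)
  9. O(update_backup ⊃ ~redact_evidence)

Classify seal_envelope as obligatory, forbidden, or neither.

Obligatory

Premise 3 states O(quarantine_contract) outright.
The contrapositive of premise 2 (O(~obtain_consent ⊃ ~quarantine_contract)) is O(quarantine_contract ⊃ obtain_consent), and O(quarantine_contract) is already established, so O(obtain_consent).
From O(obtain_consent) and premise 5, O(obtain_consent ⊃ ~submit_patent), we obtain O(~submit_patent).
Premise 1, O(~redact_evidence ⊃ submit_patent), contraposes to O(~submit_patent ⊃ redact_evidence); with O(~submit_patent) we get O(redact_evidence).
Premise 9, O(update_backup ⊃ ~redact_evidence), contraposes to O(redact_evidence ⊃ ~update_backup); with O(redact_evidence) we get O(~update_backup).
Premise 8, O(~withhold_dossier ⊃ update_backup), contraposes to O(~update_backup ⊃ withhold_dossier); with O(~update_backup) we get O(withhold_dossier).
Premise 6, O(~seal_envelope ⊃ ~withhold_dossier), contraposes to O(withhold_dossier ⊃ seal_envelope); with O(withhold_dossier) we get O(seal_envelope).
Premises 4, 7 do not contribute to this derivation.
Hence seal_envelope is obligatory.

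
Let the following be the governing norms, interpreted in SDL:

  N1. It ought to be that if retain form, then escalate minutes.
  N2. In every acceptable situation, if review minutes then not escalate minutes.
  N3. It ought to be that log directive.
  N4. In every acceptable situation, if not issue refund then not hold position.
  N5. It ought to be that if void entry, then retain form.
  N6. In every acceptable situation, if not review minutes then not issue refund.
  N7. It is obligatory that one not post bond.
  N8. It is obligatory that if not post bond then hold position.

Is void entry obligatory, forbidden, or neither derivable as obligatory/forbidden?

Forbidden

Premise 7 states O(¬post_bond) outright.
Premise 8 is O(¬post_bond → hold_position); since O(¬post_bond), deontic closure gives O(hold_position).
Premise 4 is O(¬issue_refund → ¬hold_position); contrapositively O(hold_position → issue_refund). Since O(hold_position) holds, K gives O(issue_refund).
Premise 6, O(¬review_minutes → ¬issue_refund), contraposes to O(issue_refund → review_minutes); with O(issue_refund) we get O(review_minutes).
From O(review_minutes) and premise 2, O(review_minutes → ¬escalate_minutes), we obtain O(¬escalate_minutes).
Premise 1, O(retain_form → escalate_minutes), contraposes to O(¬escalate_minutes → ¬retain_form); with O(¬escalate_minutes) we get O(¬retain_form).
Premise 5 is O(void_entry → retain_form); contrapositively O(¬retain_form → ¬void_entry). Since O(¬retain_form) holds, K gives O(¬void_entry).
Premise 3 does not contribute to this derivation.
Thus O(¬void_entry), which is F(void_entry): void_entry is forbidden.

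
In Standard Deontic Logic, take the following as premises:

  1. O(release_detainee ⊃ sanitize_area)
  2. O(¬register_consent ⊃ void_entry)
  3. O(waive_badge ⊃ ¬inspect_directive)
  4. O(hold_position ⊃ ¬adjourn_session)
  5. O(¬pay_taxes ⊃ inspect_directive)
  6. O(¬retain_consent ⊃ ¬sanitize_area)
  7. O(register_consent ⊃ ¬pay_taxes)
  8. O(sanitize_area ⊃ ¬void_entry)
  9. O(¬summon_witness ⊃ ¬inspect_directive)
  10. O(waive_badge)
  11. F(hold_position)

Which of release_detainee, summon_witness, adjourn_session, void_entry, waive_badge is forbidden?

release_detainee

From premise 10 we have O(waive_badge).
Applying K to premise 3 (O(waive_badge ⊃ ¬inspect_directive)) and O(waive_badge) yields O(¬inspect_directive).
The contrapositive of premise 5 (O(¬pay_taxes ⊃ inspect_directive)) is O(¬inspect_directive ⊃ pay_taxes), and O(¬inspect_directive) is already established, so O(pay_taxes).
Premise 7 is O(register_consent ⊃ ¬pay_taxes); contrapositively O(pay_taxes ⊃ ¬register_consent). Since O(pay_taxes) holds, K gives O(¬register_consent).
Premise 2 is O(¬register_consent ⊃ void_entry); since O(¬register_consent), deontic closure gives O(void_entry).
Premise 8, O(sanitize_area ⊃ ¬void_entry), contraposes to O(void_entry ⊃ ¬sanitize_area); with O(void_entry) we get O(¬sanitize_area).
The contrapositive of premise 1 (O(release_detainee ⊃ sanitize_area)) is O(¬sanitize_area ⊃ ¬release_detainee), and O(¬sanitize_area) is already established, so O(¬release_detainee).
So O(¬release_detainee) holds, i.e. release_detainee is forbidden. None of the other listed options is forbidden under the premises.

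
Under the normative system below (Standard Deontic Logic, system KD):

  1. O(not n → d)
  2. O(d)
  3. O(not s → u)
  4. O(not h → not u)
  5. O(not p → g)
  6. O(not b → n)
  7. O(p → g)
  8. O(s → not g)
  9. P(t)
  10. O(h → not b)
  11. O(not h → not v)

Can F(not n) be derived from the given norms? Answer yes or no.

Premises 5 and 7 are O(not p → g) and O(p → g); every ideal world satisfies not p or p, so in either case g holds — hence O(g).
Premise 8 is O(s → not g); contrapositively O(g → not s). Since O(g) holds, K gives O(not s).
With premise 3, O(not s → u), the K-axiom yields O(u).
The contrapositive of premise 4 (O(not h → not u)) is O(u → h), and O(u) is already established, so O(h).
From O(h) and premise 10, O(h → not b), we obtain O(not b).
With premise 6, O(not b → n), the K-axiom yields O(n).
Premises 1, 2, 9, 11 do not contribute to this derivation.
So O(n) holds, i.e. F(not n). The claim follows.

Yes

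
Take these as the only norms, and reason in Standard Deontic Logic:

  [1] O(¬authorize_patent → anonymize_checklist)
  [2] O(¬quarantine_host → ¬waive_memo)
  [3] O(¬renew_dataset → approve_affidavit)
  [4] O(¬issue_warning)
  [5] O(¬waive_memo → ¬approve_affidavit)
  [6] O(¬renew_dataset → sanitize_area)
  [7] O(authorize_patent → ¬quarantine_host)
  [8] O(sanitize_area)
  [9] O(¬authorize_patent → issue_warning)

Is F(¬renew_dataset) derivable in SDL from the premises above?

From premise 4 we have O(¬issue_warning).
Premise 9, O(¬authorize_patent → issue_warning), contraposes to O(¬issue_warning → authorize_patent); with O(¬issue_warning) we get O(authorize_patent).
Premise 7 is O(authorize_patent → ¬quarantine_host); since O(authorize_patent), deontic closure gives O(¬quarantine_host).
Applying K to premise 2 (O(¬quarantine_host → ¬waive_memo)) and O(¬quarantine_host) yields O(¬waive_memo).
With premise 5, O(¬waive_memo → ¬approve_affidavit), the K-axiom yields O(¬approve_affidavit).
Premise 3 is O(¬renew_dataset → approve_affidavit); contrapositively O(¬approve_affidavit → renew_dataset). Since O(¬approve_affidavit) holds, K gives O(renew_dataset).
Premises 1, 6, 8 do not contribute to this derivation.
So O(renew_dataset) holds, i.e. F(¬renew_dataset). The claim follows.

Yes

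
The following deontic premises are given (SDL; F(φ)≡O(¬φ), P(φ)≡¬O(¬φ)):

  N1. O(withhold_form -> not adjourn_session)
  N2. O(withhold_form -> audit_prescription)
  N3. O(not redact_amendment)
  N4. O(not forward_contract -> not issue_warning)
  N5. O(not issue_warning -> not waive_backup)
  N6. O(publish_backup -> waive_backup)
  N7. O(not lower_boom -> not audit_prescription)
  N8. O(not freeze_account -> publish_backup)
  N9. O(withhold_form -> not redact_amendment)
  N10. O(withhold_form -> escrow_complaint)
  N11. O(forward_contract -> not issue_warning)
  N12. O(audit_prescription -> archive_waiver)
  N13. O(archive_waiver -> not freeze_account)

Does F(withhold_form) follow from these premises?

Yes

Premises 11 and 4 are O(forward_contract -> not issue_warning) and O(not forward_contract -> not issue_warning); every ideal world satisfies forward_contract or not forward_contract, so in either case not issue_warning holds — hence O(not issue_warning).
Premise 5 is O(not issue_warning -> not waive_backup); since O(not issue_warning), deontic closure gives O(not waive_backup).
The contrapositive of premise 6 (O(publish_backup -> waive_backup)) is O(not waive_backup -> not publish_backup), and O(not waive_backup) is already established, so O(not publish_backup).
Premise 8, O(not freeze_account -> publish_backup), contraposes to O(not publish_backup -> freeze_account); with O(not publish_backup) we get O(freeze_account).
Premise 13, O(archive_waiver -> not freeze_account), contraposes to O(freeze_account -> not archive_waiver); with O(freeze_account) we get O(not archive_waiver).
Premise 12 is O(audit_prescription -> archive_waiver); contrapositively O(not archive_waiver -> not audit_prescription). Since O(not archive_waiver) holds, K gives O(not audit_prescription).
Premise 2, O(withhold_form -> audit_prescription), contraposes to O(not audit_prescription -> not withhold_form); with O(not audit_prescription) we get O(not withhold_form).
Premises 1, 3, 7, 9, 10 do not contribute to this derivation.
So O(not withhold_form) holds, i.e. F(withhold_form). The claim follows.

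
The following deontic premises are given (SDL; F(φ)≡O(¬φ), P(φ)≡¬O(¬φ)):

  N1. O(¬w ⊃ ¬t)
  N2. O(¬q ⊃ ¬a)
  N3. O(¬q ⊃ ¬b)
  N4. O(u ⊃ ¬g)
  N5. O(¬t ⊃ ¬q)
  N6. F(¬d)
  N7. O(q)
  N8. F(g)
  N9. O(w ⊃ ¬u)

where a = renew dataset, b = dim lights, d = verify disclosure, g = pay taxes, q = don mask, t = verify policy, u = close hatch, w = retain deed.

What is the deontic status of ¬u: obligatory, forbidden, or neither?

Premise 7 states O(q) outright.
Premise 5, O(¬t ⊃ ¬q), contraposes to O(q ⊃ t); with O(q) we get O(t).
Premise 1, O(¬w ⊃ ¬t), contraposes to O(t ⊃ w); with O(t) we get O(w).
Applying K to premise 9 (O(w ⊃ ¬u)) and O(w) yields O(¬u).
Premises 2, 3, 4, 6, 8 do not contribute to this derivation.
Hence ¬u is obligatory.

Obligatory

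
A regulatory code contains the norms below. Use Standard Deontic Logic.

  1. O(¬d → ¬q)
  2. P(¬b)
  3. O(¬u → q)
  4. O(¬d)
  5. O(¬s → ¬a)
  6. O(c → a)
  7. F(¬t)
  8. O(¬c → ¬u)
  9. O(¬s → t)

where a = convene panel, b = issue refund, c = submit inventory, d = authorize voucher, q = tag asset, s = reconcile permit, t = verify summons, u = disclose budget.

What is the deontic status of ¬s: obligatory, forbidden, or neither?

Premise 4 gives O(¬d).
From O(¬d) and premise 1, O(¬d → ¬q), we obtain O(¬q).
Premise 3 is O(¬u → q); contrapositively O(¬q → u). Since O(¬q) holds, K gives O(u).
Premise 8 is O(¬c → ¬u); contrapositively O(u → c). Since O(u) holds, K gives O(c).
Premise 6 is O(c → a); since O(c), deontic closure gives O(a).
Premise 5, O(¬s → ¬a), contraposes to O(a → s); with O(a) we get O(s).
Premises 2, 7, 9 do not contribute to this derivation.
Thus O(s), which is F(¬s): ¬s is forbidden.

Forbidden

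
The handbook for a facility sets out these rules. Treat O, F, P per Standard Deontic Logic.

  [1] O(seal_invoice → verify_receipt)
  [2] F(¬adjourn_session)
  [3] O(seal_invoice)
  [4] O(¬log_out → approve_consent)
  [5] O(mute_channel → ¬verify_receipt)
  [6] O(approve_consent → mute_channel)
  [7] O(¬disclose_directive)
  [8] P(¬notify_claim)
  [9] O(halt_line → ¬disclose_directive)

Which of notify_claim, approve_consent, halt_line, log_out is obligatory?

Premise 3 states O(seal_invoice) outright.
Applying K to premise 1 (O(seal_invoice → verify_receipt)) and O(seal_invoice) yields O(verify_receipt).
Premise 5, O(mute_channel → ¬verify_receipt), contraposes to O(verify_receipt → ¬mute_channel); with O(verify_receipt) we get O(¬mute_channel).
Premise 6 is O(approve_consent → mute_channel); contrapositively O(¬mute_channel → ¬approve_consent). Since O(¬mute_channel) holds, K gives O(¬approve_consent).
Premise 4, O(¬log_out → approve_consent), contraposes to O(¬approve_consent → log_out); with O(¬approve_consent) we get O(log_out).
So O(log_out) holds — log_out is obligatory. None of the other listed options is made obligatory by any chain of premises.

log_out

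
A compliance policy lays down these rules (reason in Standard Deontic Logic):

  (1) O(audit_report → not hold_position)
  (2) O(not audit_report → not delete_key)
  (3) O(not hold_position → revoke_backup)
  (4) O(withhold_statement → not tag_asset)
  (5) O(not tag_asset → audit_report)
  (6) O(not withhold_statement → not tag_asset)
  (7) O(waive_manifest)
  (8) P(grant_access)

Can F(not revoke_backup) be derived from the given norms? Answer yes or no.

Yes

Premises 6 and 4 are O(not withhold_statement → not tag_asset) and O(withhold_statement → not tag_asset); every ideal world satisfies not withhold_statement or withhold_statement, so in either case not tag_asset holds — hence O(not tag_asset).
Applying K to premise 5 (O(not tag_asset → audit_report)) and O(not tag_asset) yields O(audit_report).
Premise 1 is O(audit_report → not hold_position); since O(audit_report), deontic closure gives O(not hold_position).
With premise 3, O(not hold_position → revoke_backup), the K-axiom yields O(revoke_backup).
Premises 2, 7, 8 do not contribute to this derivation.
So O(revoke_backup) holds, i.e. F(not revoke_backup). The claim follows.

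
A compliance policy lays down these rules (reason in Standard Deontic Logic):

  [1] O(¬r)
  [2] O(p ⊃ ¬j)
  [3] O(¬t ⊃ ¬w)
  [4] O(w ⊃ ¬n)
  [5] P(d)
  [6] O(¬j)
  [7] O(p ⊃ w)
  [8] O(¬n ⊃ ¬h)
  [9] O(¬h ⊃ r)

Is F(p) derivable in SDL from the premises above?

Premise 1 gives O(¬r).
Premise 9 is O(¬h ⊃ r); contrapositively O(¬r ⊃ h). Since O(¬r) holds, K gives O(h).
Premise 8, O(¬n ⊃ ¬h), contraposes to O(h ⊃ n); with O(h) we get O(n).
Premise 4, O(w ⊃ ¬n), contraposes to O(n ⊃ ¬w); with O(n) we get O(¬w).
Premise 7 is O(p ⊃ w); contrapositively O(¬w ⊃ ¬p). Since O(¬w) holds, K gives O(¬p).
Premises 2, 3, 5, 6 do not contribute to this derivation.
So O(¬p) holds, i.e. F(p). The claim follows.

Yes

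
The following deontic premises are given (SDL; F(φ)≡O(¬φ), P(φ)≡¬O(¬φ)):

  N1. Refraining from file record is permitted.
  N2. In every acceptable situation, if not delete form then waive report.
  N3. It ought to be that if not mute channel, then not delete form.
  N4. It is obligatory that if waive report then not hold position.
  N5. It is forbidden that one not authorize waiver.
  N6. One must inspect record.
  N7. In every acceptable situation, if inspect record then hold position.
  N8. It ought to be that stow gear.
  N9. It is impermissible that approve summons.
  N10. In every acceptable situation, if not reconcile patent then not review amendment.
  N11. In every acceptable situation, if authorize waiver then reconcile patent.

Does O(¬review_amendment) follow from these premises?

Premise 10 is O(¬reconcile_patent → ¬review_amendment), but O(¬reconcile_patent) is not derivable from the premises, so it does not yield O(¬review_amendment).
No other premise forces O(¬review_amendment). An ideal world satisfying every premise can still have ¬review_amendment false, so O(¬review_amendment) is not derivable.

No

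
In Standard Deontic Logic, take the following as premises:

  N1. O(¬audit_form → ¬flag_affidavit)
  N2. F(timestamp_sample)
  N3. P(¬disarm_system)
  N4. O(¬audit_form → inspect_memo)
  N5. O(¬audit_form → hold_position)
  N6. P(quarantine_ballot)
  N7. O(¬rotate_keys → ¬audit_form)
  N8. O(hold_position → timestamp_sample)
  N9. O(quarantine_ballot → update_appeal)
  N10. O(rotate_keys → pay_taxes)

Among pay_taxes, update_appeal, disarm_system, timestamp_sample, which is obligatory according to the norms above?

pay_taxes

F(timestamp_sample) at premise 2 means O(¬timestamp_sample).
Premise 8, O(hold_position → timestamp_sample), contraposes to O(¬timestamp_sample → ¬hold_position); with O(¬timestamp_sample) we get O(¬hold_position).
Premise 5 is O(¬audit_form → hold_position); contrapositively O(¬hold_position → audit_form). Since O(¬hold_position) holds, K gives O(audit_form).
The contrapositive of premise 7 (O(¬rotate_keys → ¬audit_form)) is O(audit_form → rotate_keys), and O(audit_form) is already established, so O(rotate_keys).
Premise 10 is O(rotate_keys → pay_taxes); since O(rotate_keys), deontic closure gives O(pay_taxes).
So O(pay_taxes) holds — pay_taxes is obligatory. None of the other listed options is made obligatory by any chain of premises.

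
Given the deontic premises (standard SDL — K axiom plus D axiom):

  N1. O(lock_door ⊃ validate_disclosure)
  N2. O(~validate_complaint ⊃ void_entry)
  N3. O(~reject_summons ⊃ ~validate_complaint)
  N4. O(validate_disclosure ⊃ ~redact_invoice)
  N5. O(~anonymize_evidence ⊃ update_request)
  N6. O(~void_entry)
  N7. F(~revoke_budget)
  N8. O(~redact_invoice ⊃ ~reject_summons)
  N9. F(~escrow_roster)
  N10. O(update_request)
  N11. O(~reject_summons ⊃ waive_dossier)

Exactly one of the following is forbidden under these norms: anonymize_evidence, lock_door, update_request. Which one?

lock_door

Premise 6 gives O(~void_entry).
The contrapositive of premise 2 (O(~validate_complaint ⊃ void_entry)) is O(~void_entry ⊃ validate_complaint), and O(~void_entry) is already established, so O(validate_complaint).
The contrapositive of premise 3 (O(~reject_summons ⊃ ~validate_complaint)) is O(validate_complaint ⊃ reject_summons), and O(validate_complaint) is already established, so O(reject_summons).
Premise 8, O(~redact_invoice ⊃ ~reject_summons), contraposes to O(reject_summons ⊃ redact_invoice); with O(reject_summons) we get O(redact_invoice).
Premise 4, O(validate_disclosure ⊃ ~redact_invoice), contraposes to O(redact_invoice ⊃ ~validate_disclosure); with O(redact_invoice) we get O(~validate_disclosure).
The contrapositive of premise 1 (O(lock_door ⊃ validate_disclosure)) is O(~validate_disclosure ⊃ ~lock_door), and O(~validate_disclosure) is already established, so O(~lock_door).
So O(~lock_door) holds, i.e. lock_door is forbidden. None of the other listed options is forbidden under the premises.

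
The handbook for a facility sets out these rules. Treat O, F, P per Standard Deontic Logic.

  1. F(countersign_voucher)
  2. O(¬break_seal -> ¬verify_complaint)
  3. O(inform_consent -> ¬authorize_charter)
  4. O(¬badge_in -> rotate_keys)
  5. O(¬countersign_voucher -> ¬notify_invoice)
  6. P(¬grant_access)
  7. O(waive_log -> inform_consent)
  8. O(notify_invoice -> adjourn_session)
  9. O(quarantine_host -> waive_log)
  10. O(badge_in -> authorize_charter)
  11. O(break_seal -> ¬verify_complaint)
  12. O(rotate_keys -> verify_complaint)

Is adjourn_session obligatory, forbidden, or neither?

Neither

Premise 8 is O(notify_invoice -> adjourn_session), but O(notify_invoice) is not derivable from the premises, so it does not yield O(adjourn_session).
No premise or chain of K-axiom applications forces O(adjourn_session), and none forces O(¬adjourn_session). So adjourn_session is neither obligatory nor forbidden under these norms.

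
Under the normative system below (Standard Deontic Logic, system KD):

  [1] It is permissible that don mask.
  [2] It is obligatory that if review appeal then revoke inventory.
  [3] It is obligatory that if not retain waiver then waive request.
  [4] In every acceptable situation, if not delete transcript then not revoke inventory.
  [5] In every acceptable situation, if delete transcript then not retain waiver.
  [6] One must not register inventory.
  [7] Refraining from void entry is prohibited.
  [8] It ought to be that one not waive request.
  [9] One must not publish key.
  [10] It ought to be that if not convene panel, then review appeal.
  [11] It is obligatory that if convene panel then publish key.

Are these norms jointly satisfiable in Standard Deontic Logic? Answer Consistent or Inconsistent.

Inconsistent

Premise 9, F(publish_key), is equivalent to O(¬publish_key).
Premise 11, O(convene_panel → publish_key), contraposes to O(¬publish_key → ¬convene_panel); with O(¬publish_key) we get O(¬convene_panel).
From O(¬convene_panel) and premise 10, O(¬convene_panel → review_appeal), we obtain O(review_appeal).
From O(review_appeal) and premise 2, O(review_appeal → revoke_inventory), we obtain O(revoke_inventory).
Premise 4, O(¬delete_transcript → ¬revoke_inventory), contraposes to O(revoke_inventory → delete_transcript); with O(revoke_inventory) we get O(delete_transcript).
With premise 5, O(delete_transcript → ¬retain_waiver), the K-axiom yields O(¬retain_waiver).
From O(¬retain_waiver) and premise 3, O(¬retain_waiver → waive_request), we obtain O(waive_request).
But premise 8 directly asserts O(¬waive_request).
We now have both O(waive_request) and O(¬waive_request) — waive_request is simultaneously obligatory and forbidden, violating the D-axiom.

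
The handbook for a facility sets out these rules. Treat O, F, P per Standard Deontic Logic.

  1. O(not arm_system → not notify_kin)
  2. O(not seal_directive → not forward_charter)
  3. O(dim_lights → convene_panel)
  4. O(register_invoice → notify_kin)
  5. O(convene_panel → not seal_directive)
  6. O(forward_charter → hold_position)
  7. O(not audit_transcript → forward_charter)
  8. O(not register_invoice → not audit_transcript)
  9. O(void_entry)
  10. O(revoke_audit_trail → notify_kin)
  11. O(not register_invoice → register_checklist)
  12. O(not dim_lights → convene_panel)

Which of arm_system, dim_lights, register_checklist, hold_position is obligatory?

arm_system

Premises 12 and 3 cover both cases: O(not dim_lights → convene_panel) and O(dim_lights → convene_panel). Since not dim_lights ∨ dim_lights is a tautology, O(convene_panel) follows.
Applying K to premise 5 (O(convene_panel → not seal_directive)) and O(convene_panel) yields O(not seal_directive).
From O(not seal_directive) and premise 2, O(not seal_directive → not forward_charter), we obtain O(not forward_charter).
Premise 7 is O(not audit_transcript → forward_charter); contrapositively O(not forward_charter → audit_transcript). Since O(not forward_charter) holds, K gives O(audit_transcript).
The contrapositive of premise 8 (O(not register_invoice → not audit_transcript)) is O(audit_transcript → register_invoice), and O(audit_transcript) is already established, so O(register_invoice).
With premise 4, O(register_invoice → notify_kin), the K-axiom yields O(notify_kin).
Premise 1, O(not arm_system → not notify_kin), contraposes to O(notify_kin → arm_system); with O(notify_kin) we get O(arm_system).
So O(arm_system) holds — arm_system is obligatory. None of the other listed options is made obligatory by any chain of premises.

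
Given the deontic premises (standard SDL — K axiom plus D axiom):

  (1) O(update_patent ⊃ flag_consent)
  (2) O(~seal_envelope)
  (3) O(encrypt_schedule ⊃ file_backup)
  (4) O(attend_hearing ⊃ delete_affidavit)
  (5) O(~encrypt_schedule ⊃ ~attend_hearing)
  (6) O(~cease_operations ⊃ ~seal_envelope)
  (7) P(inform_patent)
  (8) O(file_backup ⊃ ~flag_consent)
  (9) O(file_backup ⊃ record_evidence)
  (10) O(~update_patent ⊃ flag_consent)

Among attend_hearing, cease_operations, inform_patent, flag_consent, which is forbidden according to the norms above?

Premises 1 and 10 cover both cases: O(update_patent ⊃ flag_consent) and O(~update_patent ⊃ flag_consent). Since update_patent ∨ ~update_patent is a tautology, O(flag_consent) follows.
Premise 8 is O(file_backup ⊃ ~flag_consent); contrapositively O(flag_consent ⊃ ~file_backup). Since O(flag_consent) holds, K gives O(~file_backup).
The contrapositive of premise 3 (O(encrypt_schedule ⊃ file_backup)) is O(~file_backup ⊃ ~encrypt_schedule), and O(~file_backup) is already established, so O(~encrypt_schedule).
From O(~encrypt_schedule) and premise 5, O(~encrypt_schedule ⊃ ~attend_hearing), we obtain O(~attend_hearing).
So O(~attend_hearing) holds, i.e. attend_hearing is forbidden. None of the other listed options is forbidden under the premises.

attend_hearing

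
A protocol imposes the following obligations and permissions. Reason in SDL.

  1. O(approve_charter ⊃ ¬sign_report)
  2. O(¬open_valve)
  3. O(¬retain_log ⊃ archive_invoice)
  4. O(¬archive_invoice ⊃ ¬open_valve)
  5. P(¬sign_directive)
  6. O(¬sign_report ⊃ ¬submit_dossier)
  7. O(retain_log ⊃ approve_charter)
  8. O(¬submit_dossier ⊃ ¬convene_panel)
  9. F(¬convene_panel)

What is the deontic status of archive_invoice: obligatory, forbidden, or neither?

Obligatory

Premise 9 is F(¬convene_panel), i.e. O(convene_panel).
Premise 8 is O(¬submit_dossier ⊃ ¬convene_panel); contrapositively O(convene_panel ⊃ submit_dossier). Since O(convene_panel) holds, K gives O(submit_dossier).
Premise 6 is O(¬sign_report ⊃ ¬submit_dossier); contrapositively O(submit_dossier ⊃ sign_report). Since O(submit_dossier) holds, K gives O(sign_report).
Premise 1 is O(approve_charter ⊃ ¬sign_report); contrapositively O(sign_report ⊃ ¬approve_charter). Since O(sign_report) holds, K gives O(¬approve_charter).
Premise 7 is O(retain_log ⊃ approve_charter); contrapositively O(¬approve_charter ⊃ ¬retain_log). Since O(¬approve_charter) holds, K gives O(¬retain_log).
Applying K to premise 3 (O(¬retain_log ⊃ archive_invoice)) and O(¬retain_log) yields O(archive_invoice).
Premises 2, 4, 5 do not contribute to this derivation.
Hence archive_invoice is obligatory.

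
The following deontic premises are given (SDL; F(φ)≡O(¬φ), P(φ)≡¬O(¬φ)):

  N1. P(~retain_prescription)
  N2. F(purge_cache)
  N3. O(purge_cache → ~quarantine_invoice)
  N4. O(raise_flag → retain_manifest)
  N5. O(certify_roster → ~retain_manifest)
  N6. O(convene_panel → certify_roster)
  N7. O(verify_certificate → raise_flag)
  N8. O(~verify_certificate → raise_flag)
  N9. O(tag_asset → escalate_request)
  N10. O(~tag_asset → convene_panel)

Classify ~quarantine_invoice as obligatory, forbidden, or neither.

Neither

Premise 3 is O(purge_cache → ~quarantine_invoice), but O(purge_cache) is not derivable from the premises, so it does not yield O(~quarantine_invoice).
No premise or chain of K-axiom applications forces O(~quarantine_invoice), and none forces O(quarantine_invoice). So ~quarantine_invoice is neither obligatory nor forbidden under these norms.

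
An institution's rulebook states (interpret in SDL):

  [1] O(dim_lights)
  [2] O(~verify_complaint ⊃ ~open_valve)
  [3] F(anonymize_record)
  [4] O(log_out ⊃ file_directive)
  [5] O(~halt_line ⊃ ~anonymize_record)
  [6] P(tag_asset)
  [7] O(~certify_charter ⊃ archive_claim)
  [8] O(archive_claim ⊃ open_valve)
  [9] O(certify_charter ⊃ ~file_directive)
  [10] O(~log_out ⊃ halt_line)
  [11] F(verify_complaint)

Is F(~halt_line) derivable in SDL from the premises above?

F(verify_complaint) at premise 11 means O(~verify_complaint).
Premise 2 is O(~verify_complaint ⊃ ~open_valve); since O(~verify_complaint), deontic closure gives O(~open_valve).
The contrapositive of premise 8 (O(archive_claim ⊃ open_valve)) is O(~open_valve ⊃ ~archive_claim), and O(~open_valve) is already established, so O(~archive_claim).
The contrapositive of premise 7 (O(~certify_charter ⊃ archive_claim)) is O(~archive_claim ⊃ certify_charter), and O(~archive_claim) is already established, so O(certify_charter).
With premise 9, O(certify_charter ⊃ ~file_directive), the K-axiom yields O(~file_directive).
The contrapositive of premise 4 (O(log_out ⊃ file_directive)) is O(~file_directive ⊃ ~log_out), and O(~file_directive) is already established, so O(~log_out).
Premise 10 is O(~log_out ⊃ halt_line); since O(~log_out), deontic closure gives O(halt_line).
Premises 1, 3, 5, 6 do not contribute to this derivation.
So O(halt_line) holds, i.e. F(~halt_line). The claim follows.

Yes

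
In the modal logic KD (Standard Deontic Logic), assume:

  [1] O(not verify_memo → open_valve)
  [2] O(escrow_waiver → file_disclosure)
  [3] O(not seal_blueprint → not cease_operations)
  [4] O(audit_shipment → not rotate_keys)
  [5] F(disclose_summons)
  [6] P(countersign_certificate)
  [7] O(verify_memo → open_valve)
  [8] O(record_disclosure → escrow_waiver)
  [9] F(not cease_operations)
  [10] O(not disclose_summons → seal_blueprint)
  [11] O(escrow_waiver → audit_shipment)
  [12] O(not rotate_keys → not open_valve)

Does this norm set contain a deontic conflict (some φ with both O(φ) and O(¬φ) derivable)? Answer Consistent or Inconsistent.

Premise 3 is O(not seal_blueprint → not cease_operations), but O(not seal_blueprint) is not derivable from the premises, so it does not yield O(not cease_operations).
So O(not cease_operations) is not derivable, and the apparent clash with O(cease_operations) does not arise.
A world satisfying every obligation exists (e.g. audit_shipment=false, cease_operations=true, countersign_certificate=false, disclose_summons=false, escrow_waiver=false, file_disclosure=false, open_valve=true, record_disclosure=false, rotate_keys=true, seal_blueprint=true, verify_memo=false); no atom is both obligatory and forbidden, so the set is consistent.

Consistent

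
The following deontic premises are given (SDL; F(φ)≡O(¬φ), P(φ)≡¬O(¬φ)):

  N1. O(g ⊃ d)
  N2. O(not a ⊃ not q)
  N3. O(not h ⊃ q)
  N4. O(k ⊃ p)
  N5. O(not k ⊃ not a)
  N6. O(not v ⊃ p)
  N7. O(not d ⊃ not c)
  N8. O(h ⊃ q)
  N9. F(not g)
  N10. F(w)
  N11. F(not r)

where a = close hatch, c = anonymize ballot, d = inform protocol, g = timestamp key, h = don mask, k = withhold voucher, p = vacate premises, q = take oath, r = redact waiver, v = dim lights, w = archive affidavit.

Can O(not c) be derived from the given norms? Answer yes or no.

Premise 7 is O(not d ⊃ not c), but O(not d) is not derivable from the premises, so it does not yield O(not c).
No other premise forces O(not c). An ideal world satisfying every premise can still have not c false, so O(not c) is not derivable.

No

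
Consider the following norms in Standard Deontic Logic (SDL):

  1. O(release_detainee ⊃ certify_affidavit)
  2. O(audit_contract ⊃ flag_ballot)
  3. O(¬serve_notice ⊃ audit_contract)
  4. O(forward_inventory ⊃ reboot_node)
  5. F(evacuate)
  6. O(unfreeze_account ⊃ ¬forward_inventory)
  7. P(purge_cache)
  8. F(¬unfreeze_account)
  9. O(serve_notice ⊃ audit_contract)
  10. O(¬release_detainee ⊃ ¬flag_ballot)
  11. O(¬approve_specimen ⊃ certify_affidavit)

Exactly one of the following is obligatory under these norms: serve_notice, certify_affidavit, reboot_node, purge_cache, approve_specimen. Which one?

certify_affidavit

By case analysis on ¬serve_notice: premise 3 gives O(¬serve_notice ⊃ audit_contract) and premise 9 gives O(serve_notice ⊃ audit_contract), so O(audit_contract) either way.
From O(audit_contract) and premise 2, O(audit_contract ⊃ flag_ballot), we obtain O(flag_ballot).
Premise 10 is O(¬release_detainee ⊃ ¬flag_ballot); contrapositively O(flag_ballot ⊃ release_detainee). Since O(flag_ballot) holds, K gives O(release_detainee).
From O(release_detainee) and premise 1, O(release_detainee ⊃ certify_affidavit), we obtain O(certify_affidavit).
So O(certify_affidavit) holds — certify_affidavit is obligatory. None of the other listed options is made obligatory by any chain of premises.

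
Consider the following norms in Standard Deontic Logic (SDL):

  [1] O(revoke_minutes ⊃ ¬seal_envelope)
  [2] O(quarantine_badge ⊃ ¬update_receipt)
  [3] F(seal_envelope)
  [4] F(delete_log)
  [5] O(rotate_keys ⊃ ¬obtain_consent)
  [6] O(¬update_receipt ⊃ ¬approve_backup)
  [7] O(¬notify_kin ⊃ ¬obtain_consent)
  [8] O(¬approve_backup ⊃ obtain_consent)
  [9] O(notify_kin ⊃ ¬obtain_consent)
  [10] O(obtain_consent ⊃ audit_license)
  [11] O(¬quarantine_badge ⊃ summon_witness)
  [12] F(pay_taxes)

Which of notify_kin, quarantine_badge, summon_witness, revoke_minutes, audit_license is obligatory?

summon_witness

Premises 9 and 7 are O(notify_kin ⊃ ¬obtain_consent) and O(¬notify_kin ⊃ ¬obtain_consent); every ideal world satisfies notify_kin or ¬notify_kin, so in either case ¬obtain_consent holds — hence O(¬obtain_consent).
Premise 8, O(¬approve_backup ⊃ obtain_consent), contraposes to O(¬obtain_consent ⊃ approve_backup); with O(¬obtain_consent) we get O(approve_backup).
Premise 6, O(¬update_receipt ⊃ ¬approve_backup), contraposes to O(approve_backup ⊃ update_receipt); with O(approve_backup) we get O(update_receipt).
Premise 2 is O(quarantine_badge ⊃ ¬update_receipt); contrapositively O(update_receipt ⊃ ¬quarantine_badge). Since O(update_receipt) holds, K gives O(¬quarantine_badge).
Applying K to premise 11 (O(¬quarantine_badge ⊃ summon_witness)) and O(¬quarantine_badge) yields O(summon_witness).
So O(summon_witness) holds — summon_witness is obligatory. None of the other listed options is made obligatory by any chain of premises.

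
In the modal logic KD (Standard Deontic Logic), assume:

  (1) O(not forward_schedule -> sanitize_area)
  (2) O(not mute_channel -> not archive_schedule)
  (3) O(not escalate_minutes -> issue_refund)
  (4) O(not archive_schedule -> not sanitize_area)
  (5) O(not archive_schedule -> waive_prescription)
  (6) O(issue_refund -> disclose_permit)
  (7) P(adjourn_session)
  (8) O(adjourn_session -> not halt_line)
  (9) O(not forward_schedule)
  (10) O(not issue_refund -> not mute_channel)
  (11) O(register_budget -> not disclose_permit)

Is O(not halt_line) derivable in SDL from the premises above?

No

Premise 8 is O(adjourn_session -> not halt_line), but O(adjourn_session) is not derivable from the premises (the permission P(adjourn_session) asserts only not O(not adjourn_session), not O(adjourn_session)), so it does not yield O(not halt_line).
No other premise forces O(not halt_line). An ideal world satisfying every premise can still have not halt_line false, so O(not halt_line) is not derivable.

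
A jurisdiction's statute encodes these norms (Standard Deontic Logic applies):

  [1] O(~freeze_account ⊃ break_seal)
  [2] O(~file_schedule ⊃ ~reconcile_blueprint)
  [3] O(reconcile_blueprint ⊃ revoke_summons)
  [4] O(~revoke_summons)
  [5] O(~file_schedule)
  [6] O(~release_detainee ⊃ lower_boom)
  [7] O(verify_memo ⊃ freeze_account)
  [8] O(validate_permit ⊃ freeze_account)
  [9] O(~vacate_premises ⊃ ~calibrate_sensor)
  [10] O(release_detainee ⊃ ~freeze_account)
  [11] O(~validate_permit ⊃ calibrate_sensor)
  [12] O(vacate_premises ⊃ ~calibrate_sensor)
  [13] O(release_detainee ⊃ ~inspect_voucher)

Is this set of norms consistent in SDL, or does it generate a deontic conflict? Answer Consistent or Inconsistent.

Premise 3 is O(reconcile_blueprint ⊃ revoke_summons), but O(reconcile_blueprint) is not derivable from the premises, so it does not yield O(revoke_summons).
So O(revoke_summons) is not derivable, and the apparent clash with O(~revoke_summons) does not arise.
A world satisfying every obligation exists (e.g. break_seal=false, calibrate_sensor=false, file_schedule=false, freeze_account=true, inspect_voucher=false, lower_boom=true, reconcile_blueprint=false, release_detainee=false, revoke_summons=false, vacate_premises=false, validate_permit=true, verify_memo=false); no atom is both obligatory and forbidden, so the set is consistent.

Consistent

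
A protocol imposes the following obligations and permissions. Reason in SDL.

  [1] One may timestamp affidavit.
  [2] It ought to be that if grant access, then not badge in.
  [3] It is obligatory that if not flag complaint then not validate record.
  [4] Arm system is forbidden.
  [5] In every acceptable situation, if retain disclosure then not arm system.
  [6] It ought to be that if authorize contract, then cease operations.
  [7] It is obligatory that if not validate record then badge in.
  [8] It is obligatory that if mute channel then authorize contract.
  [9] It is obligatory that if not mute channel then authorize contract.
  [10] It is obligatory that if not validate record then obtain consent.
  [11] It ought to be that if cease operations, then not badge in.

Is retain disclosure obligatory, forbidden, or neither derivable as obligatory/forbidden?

Premise 5 is O(retain_disclosure → ¬arm_system); even if O(¬arm_system) held, inferring O(retain_disclosure) would be affirming the consequent — invalid.
No premise or chain of K-axiom applications forces O(retain_disclosure), and none forces O(¬retain_disclosure). So retain_disclosure is neither obligatory nor forbidden under these norms.

Neither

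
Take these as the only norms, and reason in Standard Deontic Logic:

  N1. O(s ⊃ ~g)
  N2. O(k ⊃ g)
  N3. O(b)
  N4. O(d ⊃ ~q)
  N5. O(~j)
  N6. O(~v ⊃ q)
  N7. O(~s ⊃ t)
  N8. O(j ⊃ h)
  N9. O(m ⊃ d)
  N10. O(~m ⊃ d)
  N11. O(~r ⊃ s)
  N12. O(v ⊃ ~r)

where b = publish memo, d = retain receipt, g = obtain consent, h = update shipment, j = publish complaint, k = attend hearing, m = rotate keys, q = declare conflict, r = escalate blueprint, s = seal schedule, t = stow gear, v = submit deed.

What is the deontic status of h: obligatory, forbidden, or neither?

Premise 8 is O(j ⊃ h), but O(j) is not derivable from the premises, so it does not yield O(h).
No premise or chain of K-axiom applications forces O(h), and none forces O(~h). So h is neither obligatory nor forbidden under these norms.

Neither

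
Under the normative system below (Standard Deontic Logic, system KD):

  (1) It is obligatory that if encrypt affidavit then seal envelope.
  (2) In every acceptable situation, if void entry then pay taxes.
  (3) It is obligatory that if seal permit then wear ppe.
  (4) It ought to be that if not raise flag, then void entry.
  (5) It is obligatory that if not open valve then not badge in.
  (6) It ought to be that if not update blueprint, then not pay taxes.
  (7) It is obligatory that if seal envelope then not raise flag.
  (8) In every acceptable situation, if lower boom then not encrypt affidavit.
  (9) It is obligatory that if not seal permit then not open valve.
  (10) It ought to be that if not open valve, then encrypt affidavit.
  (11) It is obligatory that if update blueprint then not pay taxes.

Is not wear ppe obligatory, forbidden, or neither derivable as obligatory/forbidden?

By case analysis on ¬update_blueprint: premise 6 gives O(¬update_blueprint → ¬pay_taxes) and premise 11 gives O(update_blueprint → ¬pay_taxes), so O(¬pay_taxes) either way.
Premise 2 is O(void_entry → pay_taxes); contrapositively O(¬pay_taxes → ¬void_entry). Since O(¬pay_taxes) holds, K gives O(¬void_entry).
Premise 4, O(¬raise_flag → void_entry), contraposes to O(¬void_entry → raise_flag); with O(¬void_entry) we get O(raise_flag).
Premise 7, O(seal_envelope → ¬raise_flag), contraposes to O(raise_flag → ¬seal_envelope); with O(raise_flag) we get O(¬seal_envelope).
Premise 1, O(encrypt_affidavit → seal_envelope), contraposes to O(¬seal_envelope → ¬encrypt_affidavit); with O(¬seal_envelope) we get O(¬encrypt_affidavit).
The contrapositive of premise 10 (O(¬open_valve → encrypt_affidavit)) is O(¬encrypt_affidavit → open_valve), and O(¬encrypt_affidavit) is already established, so O(open_valve).
The contrapositive of premise 9 (O(¬seal_permit → ¬open_valve)) is O(open_valve → seal_permit), and O(open_valve) is already established, so O(seal_permit).
Applying K to premise 3 (O(seal_permit → wear_ppe)) and O(seal_permit) yields O(wear_ppe).
Premises 5, 8 do not contribute to this derivation.
Thus O(wear_ppe), which is F(¬wear_ppe): ¬wear_ppe is forbidden.

Forbidden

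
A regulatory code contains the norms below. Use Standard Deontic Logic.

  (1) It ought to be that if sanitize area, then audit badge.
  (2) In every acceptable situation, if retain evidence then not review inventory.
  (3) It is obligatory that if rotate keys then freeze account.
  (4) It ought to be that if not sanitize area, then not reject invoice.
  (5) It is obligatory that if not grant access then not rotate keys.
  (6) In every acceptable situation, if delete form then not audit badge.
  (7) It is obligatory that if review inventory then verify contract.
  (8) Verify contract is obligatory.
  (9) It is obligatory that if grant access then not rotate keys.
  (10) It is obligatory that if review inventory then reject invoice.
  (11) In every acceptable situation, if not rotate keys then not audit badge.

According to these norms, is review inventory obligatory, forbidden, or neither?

Forbidden

Premises 5 and 9 cover both cases: O(¬grant_access → ¬rotate_keys) and O(grant_access → ¬rotate_keys). Since ¬grant_access ∨ grant_access is a tautology, O(¬rotate_keys) follows.
Applying K to premise 11 (O(¬rotate_keys → ¬audit_badge)) and O(¬rotate_keys) yields O(¬audit_badge).
Premise 1 is O(sanitize_area → audit_badge); contrapositively O(¬audit_badge → ¬sanitize_area). Since O(¬audit_badge) holds, K gives O(¬sanitize_area).
With premise 4, O(¬sanitize_area → ¬reject_invoice), the K-axiom yields O(¬reject_invoice).
The contrapositive of premise 10 (O(review_inventory → reject_invoice)) is O(¬reject_invoice → ¬review_inventory), and O(¬reject_invoice) is already established, so O(¬review_inventory).
Premises 2, 3, 6, 7, 8 do not contribute to this derivation.
Thus O(¬review_inventory), which is F(review_inventory): review_inventory is forbidden.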